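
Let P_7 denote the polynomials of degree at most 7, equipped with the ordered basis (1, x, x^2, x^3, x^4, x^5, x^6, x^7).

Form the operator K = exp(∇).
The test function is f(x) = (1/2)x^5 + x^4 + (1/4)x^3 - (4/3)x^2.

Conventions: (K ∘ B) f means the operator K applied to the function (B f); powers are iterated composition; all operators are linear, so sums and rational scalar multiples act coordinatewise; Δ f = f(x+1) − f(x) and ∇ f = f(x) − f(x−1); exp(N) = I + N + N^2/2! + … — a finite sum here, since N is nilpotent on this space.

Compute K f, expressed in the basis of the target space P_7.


the result is g(x) = (1/2)x^5 + (7/2)x^4 + (17/4)x^3 - (67/12)x^2 - (25/6)x + 7/4

order-1 term: (5/2)x^4 - x^3 - (1/4)x^2 - (23/12)x + 13/12
order-2 term: 5x^3 - 9x^2 + (25/4)x - 31/12
order-3 term: 5x^2 - 11x + 27/4
order-4 term: (5/2)x - 4
order-5 term: 1/2
the series for exp(∇) f terminates at order 5
exp(∇) f = (1/2)x^5 + (7/2)x^4 + (17/4)x^3 - (67/12)x^2 - (25/6)x + 7/4


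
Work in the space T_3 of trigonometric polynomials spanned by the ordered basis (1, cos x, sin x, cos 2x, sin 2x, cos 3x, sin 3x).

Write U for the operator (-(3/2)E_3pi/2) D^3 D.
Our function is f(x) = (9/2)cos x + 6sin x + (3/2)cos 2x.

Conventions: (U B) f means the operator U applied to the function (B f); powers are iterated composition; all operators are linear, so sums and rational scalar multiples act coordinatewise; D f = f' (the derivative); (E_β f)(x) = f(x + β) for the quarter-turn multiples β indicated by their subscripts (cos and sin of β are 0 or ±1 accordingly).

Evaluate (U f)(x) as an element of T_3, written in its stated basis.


D f = 6cos x - (9/2)sin x - 3sin 2x
D D f = -(9/2)cos x - 6sin x - 6cos 2x
D D D f = -6cos x + (9/2)sin x + 12sin 2x
D D D D f = (9/2)cos x + 6sin x + 24cos 2x
E_3pi/2 D^3 D f = -6cos x + (9/2)sin x - 24cos 2x
(-(3/2)E_3pi/2) D^3 D f = 9cos x - (27/4)sin x + 36cos 2x

the result is g(x) = 9cos x - (27/4)sin x + 36cos 2x


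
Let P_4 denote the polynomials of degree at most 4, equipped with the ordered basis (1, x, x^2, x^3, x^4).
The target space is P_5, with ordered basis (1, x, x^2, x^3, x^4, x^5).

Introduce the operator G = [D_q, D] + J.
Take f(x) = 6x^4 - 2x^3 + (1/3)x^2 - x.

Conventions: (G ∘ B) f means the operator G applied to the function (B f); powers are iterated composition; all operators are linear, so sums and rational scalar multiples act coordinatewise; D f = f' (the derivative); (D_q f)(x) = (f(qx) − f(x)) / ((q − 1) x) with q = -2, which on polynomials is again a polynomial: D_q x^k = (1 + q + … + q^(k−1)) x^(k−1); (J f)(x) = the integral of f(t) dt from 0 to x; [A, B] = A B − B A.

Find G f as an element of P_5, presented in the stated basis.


D f = 24x^3 - 6x^2 + (2/3)x - 1
D_q D f = 72x^2 + 6x + 2/3
D_q f = -30x^3 - 6x^2 - (1/3)x - 1
D D_q f = -90x^2 - 12x - 1/3
[D_q, D] f = 162x^2 + 18x + 1
J f = (6/5)x^5 - (1/2)x^4 + (1/9)x^3 - (1/2)x^2
([D_q, D] + J) f = (6/5)x^5 - (1/2)x^4 + (1/9)x^3 + (323/2)x^2 + 18x + 1

g(x) = (6/5)x^5 - (1/2)x^4 + (1/9)x^3 + (323/2)x^2 + 18x + 1


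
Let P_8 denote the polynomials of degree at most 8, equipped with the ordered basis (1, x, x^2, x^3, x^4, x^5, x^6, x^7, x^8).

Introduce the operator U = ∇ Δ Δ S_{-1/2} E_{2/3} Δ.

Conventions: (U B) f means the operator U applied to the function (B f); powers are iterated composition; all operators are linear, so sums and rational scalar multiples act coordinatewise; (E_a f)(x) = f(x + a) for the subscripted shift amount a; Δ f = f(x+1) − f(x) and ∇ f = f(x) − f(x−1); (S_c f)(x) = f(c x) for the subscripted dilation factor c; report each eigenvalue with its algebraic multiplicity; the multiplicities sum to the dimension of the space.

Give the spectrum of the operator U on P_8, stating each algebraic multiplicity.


λ = 0 (multiplicity 9)

image of 1: 0
image of x: 0
image of x^2: 0
image of x^3: 0
image of x^4: -3
image of x^5: (15/2)x - 55/4
image of x^6: -(45/4)x^2 + (165/4)x - 355/8
image of x^7: (105/8)x^3 - (1155/16)x^2 + (2485/16)x - 8855/72
image of x^8: -(105/8)x^4 + (385/4)x^3 - (2485/8)x^2 + (8855/18)x - 67823/216
the matrix is upper triangular; its diagonal is (0, 0, 0, 0, 0, 0, 0, 0, 0)
for a triangular matrix the eigenvalues are the diagonal entries, with algebraic multiplicity their repetition count


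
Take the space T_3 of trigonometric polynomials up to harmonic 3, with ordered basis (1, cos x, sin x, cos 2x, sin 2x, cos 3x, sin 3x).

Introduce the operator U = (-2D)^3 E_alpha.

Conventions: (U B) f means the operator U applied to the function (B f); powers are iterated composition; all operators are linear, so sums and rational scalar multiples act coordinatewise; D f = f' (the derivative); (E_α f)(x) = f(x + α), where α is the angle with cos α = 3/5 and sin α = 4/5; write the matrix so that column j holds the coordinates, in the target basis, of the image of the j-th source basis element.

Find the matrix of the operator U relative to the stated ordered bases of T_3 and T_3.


the matrix is [[0, 0, 0, 0, 0, 0, 0]; [0, -32/5, 24/5, 0, 0, 0, 0]; [0, -24/5, -32/5, 0, 0, 0, 0]; [0, 0, 0, -1536/25, -448/25, 0, 0]; [0, 0, 0, 448/25, -1536/25, 0, 0]; [0, 0, 0, 0, 0, -9504/125, -25272/125]; [0, 0, 0, 0, 0, 25272/125, -9504/125]] (rows listed top to bottom)

image of 1: 0
image of cos x: -(32/5)cos x - (24/5)sin x
image of sin x: (24/5)cos x - (32/5)sin x
image of cos 2x: -(1536/25)cos 2x + (448/25)sin 2x
image of sin 2x: -(448/25)cos 2x - (1536/25)sin 2x
image of cos 3x: -(9504/125)cos 3x + (25272/125)sin 3x
image of sin 3x: -(25272/125)cos 3x - (9504/125)sin 3x
each image's coordinates form column j of the matrix


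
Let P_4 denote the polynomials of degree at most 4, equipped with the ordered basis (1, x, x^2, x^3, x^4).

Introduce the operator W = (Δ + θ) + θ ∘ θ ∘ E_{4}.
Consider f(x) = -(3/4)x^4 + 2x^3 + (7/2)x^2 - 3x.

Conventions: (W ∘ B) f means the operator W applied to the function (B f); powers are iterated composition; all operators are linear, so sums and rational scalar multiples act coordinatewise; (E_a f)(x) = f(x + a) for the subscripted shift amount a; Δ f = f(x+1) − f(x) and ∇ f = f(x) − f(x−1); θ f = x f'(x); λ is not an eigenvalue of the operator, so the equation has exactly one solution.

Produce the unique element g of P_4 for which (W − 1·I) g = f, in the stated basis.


g(x) = -(3/76)x^4 + (149/209)x^3 - (730/209)x^2 + (1219/209)x + 229/76

write g with unknown coordinates in the stated basis and equate coefficients in (W − 1·I) g = f
solving from the highest basis element down gives g = -(3/76)x^4 + (149/209)x^3 - (730/209)x^2 + (1219/209)x + 229/76
check: W g = -(15/19)x^4 + (567/209)x^3 + (3/418)x^2 + (592/209)x + 229/76
so W g − 1·g = -(3/4)x^4 + 2x^3 + (7/2)x^2 - 3x = f ✓


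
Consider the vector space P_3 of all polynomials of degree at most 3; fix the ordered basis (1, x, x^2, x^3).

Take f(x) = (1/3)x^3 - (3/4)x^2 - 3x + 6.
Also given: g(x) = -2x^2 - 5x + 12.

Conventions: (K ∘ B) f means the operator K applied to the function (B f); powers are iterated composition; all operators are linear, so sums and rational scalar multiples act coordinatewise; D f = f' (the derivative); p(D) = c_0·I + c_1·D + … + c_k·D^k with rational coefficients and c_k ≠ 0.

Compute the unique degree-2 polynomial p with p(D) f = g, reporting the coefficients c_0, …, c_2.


c_0 = 0, c_1 = -2, c_2 = -4

D^0 f = (1/3)x^3 - (3/4)x^2 - 3x + 6
D^1 f = x^2 - (3/2)x - 3
D^2 f = 2x - 3/2
matching coefficients of g against c_0 f + c_1 Df + … from the top degree down determines the c_i
solution: c_0 = 0, c_1 = -2, c_2 = -4


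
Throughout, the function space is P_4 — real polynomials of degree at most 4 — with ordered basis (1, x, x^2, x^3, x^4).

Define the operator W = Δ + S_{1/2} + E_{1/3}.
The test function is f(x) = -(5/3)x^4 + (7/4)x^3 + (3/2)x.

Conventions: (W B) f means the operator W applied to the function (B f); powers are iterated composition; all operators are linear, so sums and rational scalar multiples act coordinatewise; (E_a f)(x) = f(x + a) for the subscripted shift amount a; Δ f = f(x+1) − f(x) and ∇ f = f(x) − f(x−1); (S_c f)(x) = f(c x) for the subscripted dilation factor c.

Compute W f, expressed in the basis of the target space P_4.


g(x) = -(85/48)x^4 - (1993/288)x^3 - (37/9)x^2 + (379/324)x + 517/243

Δ f = -(20/3)x^3 - (19/4)x^2 - (17/12)x + 19/12
S_{1/2} f = -(5/48)x^4 + (7/32)x^3 + (3/4)x
E_{1/3} f = -(5/3)x^4 - (17/36)x^3 + (23/36)x^2 + (595/324)x + 529/972
(Δ + S_{1/2} + E_{1/3}) f = -(85/48)x^4 - (1993/288)x^3 - (37/9)x^2 + (379/324)x + 517/243


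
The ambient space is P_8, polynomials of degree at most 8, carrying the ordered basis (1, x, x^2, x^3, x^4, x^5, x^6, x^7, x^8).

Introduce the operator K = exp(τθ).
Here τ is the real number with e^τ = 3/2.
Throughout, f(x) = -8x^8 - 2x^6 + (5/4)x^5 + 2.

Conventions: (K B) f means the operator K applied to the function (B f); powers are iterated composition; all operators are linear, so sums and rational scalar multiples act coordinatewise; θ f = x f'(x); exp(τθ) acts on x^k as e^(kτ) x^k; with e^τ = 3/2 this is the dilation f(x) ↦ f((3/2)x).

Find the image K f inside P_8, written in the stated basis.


the image equals g(x) = -(6561/32)x^8 - (729/32)x^6 + (1215/128)x^5 + 2

exp(τθ) x^k = e^(kτ) x^k; with e^τ = 3/2 this sends x^k to (3/2)^k x^k
x^5 ↦ 243/32 x^5
x^6 ↦ 729/64 x^6
x^8 ↦ 6561/256 x^8
applying this coordinatewise to f: exp(τθ) f = -(6561/32)x^8 - (729/32)x^6 + (1215/128)x^5 + 2


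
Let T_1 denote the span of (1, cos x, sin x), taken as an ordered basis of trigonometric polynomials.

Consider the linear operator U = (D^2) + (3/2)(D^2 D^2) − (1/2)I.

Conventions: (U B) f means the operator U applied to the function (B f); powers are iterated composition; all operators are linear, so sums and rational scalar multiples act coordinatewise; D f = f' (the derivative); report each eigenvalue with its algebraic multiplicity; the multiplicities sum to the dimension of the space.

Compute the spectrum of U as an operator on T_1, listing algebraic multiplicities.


λ = -1/2 (multiplicity 1), λ = 0 (multiplicity 2)

image of 1: -1/2
image of cos x: 0
image of sin x: 0
the matrix is diagonal; its diagonal is (-1/2, 0, 0)
for a triangular matrix the eigenvalues are the diagonal entries, with algebraic multiplicity their repetition count


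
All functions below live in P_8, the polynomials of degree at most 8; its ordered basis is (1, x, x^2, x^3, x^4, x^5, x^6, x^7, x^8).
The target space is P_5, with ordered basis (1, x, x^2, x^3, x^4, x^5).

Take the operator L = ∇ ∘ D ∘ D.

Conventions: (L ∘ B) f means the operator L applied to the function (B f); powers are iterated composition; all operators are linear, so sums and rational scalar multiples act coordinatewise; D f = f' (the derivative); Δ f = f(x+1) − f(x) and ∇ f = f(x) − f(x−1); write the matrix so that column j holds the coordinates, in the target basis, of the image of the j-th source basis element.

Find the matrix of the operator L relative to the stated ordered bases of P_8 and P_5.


image of 1: 0
image of x: 0
image of x^2: 0
image of x^3: 6
image of x^4: 24x - 12
image of x^5: 60x^2 - 60x + 20
image of x^6: 120x^3 - 180x^2 + 120x - 30
image of x^7: 210x^4 - 420x^3 + 420x^2 - 210x + 42
image of x^8: 336x^5 - 840x^4 + 1120x^3 - 840x^2 + 336x - 56
each image's coordinates form column j of the matrix

the matrix is [[0, 0, 0, 6, -12, 20, -30, 42, -56]; [0, 0, 0, 0, 24, -60, 120, -210, 336]; [0, 0, 0, 0, 0, 60, -180, 420, -840]; [0, 0, 0, 0, 0, 0, 120, -420, 1120]; [0, 0, 0, 0, 0, 0, 0, 210, -840]; [0, 0, 0, 0, 0, 0, 0, 0, 336]] (rows listed top to bottom)


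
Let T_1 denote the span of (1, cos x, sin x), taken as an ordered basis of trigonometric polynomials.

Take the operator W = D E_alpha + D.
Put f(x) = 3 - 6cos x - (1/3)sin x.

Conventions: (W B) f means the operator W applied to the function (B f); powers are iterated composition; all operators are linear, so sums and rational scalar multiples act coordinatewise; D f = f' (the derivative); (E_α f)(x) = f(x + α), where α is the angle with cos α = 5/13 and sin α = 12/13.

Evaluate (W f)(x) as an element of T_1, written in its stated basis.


E_alpha f = 3 - (34/13)cos x + (211/39)sin x
D E_alpha f = (211/39)cos x + (34/13)sin x
D f = -(1/3)cos x + 6sin x
(D E_alpha + D) f = (66/13)cos x + (112/13)sin x

the result is g(x) = (66/13)cos x + (112/13)sin x


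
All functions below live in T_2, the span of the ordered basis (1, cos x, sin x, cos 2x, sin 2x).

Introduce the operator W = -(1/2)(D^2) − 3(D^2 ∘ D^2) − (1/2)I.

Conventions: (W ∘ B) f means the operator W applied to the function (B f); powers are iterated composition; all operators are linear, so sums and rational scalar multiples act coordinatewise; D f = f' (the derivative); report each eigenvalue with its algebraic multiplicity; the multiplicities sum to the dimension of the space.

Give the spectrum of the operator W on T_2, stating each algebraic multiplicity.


λ = -93/2 (multiplicity 2), λ = -3 (multiplicity 2), λ = -1/2 (multiplicity 1)

image of 1: -1/2
image of cos x: -3cos x
image of sin x: -3sin x
image of cos 2x: -(93/2)cos 2x
image of sin 2x: -(93/2)sin 2x
the matrix is diagonal; its diagonal is (-1/2, -3, -3, -93/2, -93/2)
for a triangular matrix the eigenvalues are the diagonal entries, with algebraic multiplicity their repetition count


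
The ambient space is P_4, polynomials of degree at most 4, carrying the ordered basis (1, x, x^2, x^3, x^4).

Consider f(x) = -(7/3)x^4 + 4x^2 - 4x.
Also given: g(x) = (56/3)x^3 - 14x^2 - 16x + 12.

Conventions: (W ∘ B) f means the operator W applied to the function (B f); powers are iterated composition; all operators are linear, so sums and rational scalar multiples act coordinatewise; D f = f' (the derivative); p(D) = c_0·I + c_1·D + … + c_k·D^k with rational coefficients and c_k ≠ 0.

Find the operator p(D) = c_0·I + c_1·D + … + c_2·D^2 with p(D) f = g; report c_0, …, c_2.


p(D) = -2·D + (1/2)·D^2, i.e. c_0 = 0, c_1 = -2, c_2 = 1/2

D^0 f = -(7/3)x^4 + 4x^2 - 4x
D^1 f = -(28/3)x^3 + 8x - 4
D^2 f = -28x^2 + 8
matching coefficients of g against c_0 f + c_1 Df + … from the top degree down determines the c_i
solution: c_0 = 0, c_1 = -2, c_2 = 1/2


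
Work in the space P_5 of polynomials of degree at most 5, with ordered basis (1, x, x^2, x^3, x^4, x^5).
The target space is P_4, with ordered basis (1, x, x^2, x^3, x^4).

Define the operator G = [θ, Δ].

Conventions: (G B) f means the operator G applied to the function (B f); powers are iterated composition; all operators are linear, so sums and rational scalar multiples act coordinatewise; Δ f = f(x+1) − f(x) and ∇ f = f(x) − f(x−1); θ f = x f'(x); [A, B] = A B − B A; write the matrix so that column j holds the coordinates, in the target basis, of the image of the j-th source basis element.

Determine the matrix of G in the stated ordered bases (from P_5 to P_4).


image of 1: 0
image of x: -1
image of x^2: -2x - 2
image of x^3: -3x^2 - 6x - 3
image of x^4: -4x^3 - 12x^2 - 12x - 4
image of x^5: -5x^4 - 20x^3 - 30x^2 - 20x - 5
each image's coordinates form column j of the matrix

the matrix is [[0, -1, -2, -3, -4, -5]; [0, 0, -2, -6, -12, -20]; [0, 0, 0, -3, -12, -30]; [0, 0, 0, 0, -4, -20]; [0, 0, 0, 0, 0, -5]] (rows listed top to bottom)


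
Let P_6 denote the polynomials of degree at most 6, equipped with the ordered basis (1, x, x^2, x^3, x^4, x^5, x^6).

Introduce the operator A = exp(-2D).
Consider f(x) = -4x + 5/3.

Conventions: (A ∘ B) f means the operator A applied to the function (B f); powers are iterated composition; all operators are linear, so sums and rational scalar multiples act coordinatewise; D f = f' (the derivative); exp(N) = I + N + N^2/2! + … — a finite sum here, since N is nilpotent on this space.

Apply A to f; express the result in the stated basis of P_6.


order-1 term: 8
the series for exp(-2D) f terminates at order 1
exp(-2D) f = -4x + 29/3

the result is g(x) = -4x + 29/3


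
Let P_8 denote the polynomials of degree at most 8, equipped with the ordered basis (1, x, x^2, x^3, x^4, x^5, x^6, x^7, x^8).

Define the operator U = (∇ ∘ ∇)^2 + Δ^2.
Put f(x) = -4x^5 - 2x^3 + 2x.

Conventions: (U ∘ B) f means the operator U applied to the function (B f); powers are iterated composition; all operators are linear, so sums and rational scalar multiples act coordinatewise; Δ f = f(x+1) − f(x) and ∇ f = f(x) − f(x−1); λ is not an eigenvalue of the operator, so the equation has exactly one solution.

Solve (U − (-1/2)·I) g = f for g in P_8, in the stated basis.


write g with unknown coordinates in the stated basis and equate coefficients in (U − (-1/2)·I) g = f
solving from the highest basis element down gives g = -8x^5 + 316x^3 + 960x^2 - 748x - 10992
check: U g = -160x^3 - 480x^2 + 376x + 5496
so U g − (-1/2)·g = -4x^5 - 2x^3 + 2x = f ✓

the image equals g(x) = -8x^5 + 316x^3 + 960x^2 - 748x - 10992


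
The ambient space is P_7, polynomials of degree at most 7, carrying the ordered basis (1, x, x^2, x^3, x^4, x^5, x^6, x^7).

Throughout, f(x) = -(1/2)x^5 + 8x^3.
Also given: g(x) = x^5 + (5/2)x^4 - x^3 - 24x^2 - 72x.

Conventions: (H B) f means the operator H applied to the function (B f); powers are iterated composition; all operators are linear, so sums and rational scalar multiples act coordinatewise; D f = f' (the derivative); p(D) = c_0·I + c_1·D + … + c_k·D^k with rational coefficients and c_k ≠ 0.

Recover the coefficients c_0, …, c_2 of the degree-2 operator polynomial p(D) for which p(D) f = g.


p(D) = -2·I − D − (3/2)·D^2, i.e. c_0 = -2, c_1 = -1, c_2 = -3/2

D^0 f = -(1/2)x^5 + 8x^3
D^1 f = -(5/2)x^4 + 24x^2
D^2 f = -10x^3 + 48x
matching coefficients of g against c_0 f + c_1 Df + … from the top degree down determines the c_i
solution: c_0 = -2, c_1 = -1, c_2 = -3/2


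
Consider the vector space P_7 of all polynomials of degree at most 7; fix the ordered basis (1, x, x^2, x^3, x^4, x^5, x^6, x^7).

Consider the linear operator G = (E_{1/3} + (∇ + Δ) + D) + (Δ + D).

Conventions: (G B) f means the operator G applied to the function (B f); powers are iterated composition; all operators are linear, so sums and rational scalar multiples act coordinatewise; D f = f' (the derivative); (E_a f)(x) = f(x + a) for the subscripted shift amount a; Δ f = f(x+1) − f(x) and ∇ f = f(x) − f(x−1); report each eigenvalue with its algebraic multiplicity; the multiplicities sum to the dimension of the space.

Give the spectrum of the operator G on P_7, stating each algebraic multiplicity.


image of 1: 1
image of x: x + 16/3
image of x^2: x^2 + (32/3)x + 10/9
image of x^3: x^3 + 16x^2 + (10/3)x + 82/27
image of x^4: x^4 + (64/3)x^3 + (20/3)x^2 + (328/27)x + 82/81
image of x^5: x^5 + (80/3)x^4 + (100/9)x^3 + (820/27)x^2 + (410/81)x + 730/243
image of x^6: x^6 + 32x^5 + (50/3)x^4 + (1640/27)x^3 + (410/27)x^2 + (1460/81)x + 730/729
image of x^7: x^7 + (112/3)x^6 + (70/3)x^5 + (2870/27)x^4 + (2870/81)x^3 + (5110/81)x^2 + (5110/729)x + 6562/2187
the matrix is upper triangular; its diagonal is (1, 1, 1, 1, 1, 1, 1, 1)
for a triangular matrix the eigenvalues are the diagonal entries, with algebraic multiplicity their repetition count

λ = 1 (multiplicity 8)


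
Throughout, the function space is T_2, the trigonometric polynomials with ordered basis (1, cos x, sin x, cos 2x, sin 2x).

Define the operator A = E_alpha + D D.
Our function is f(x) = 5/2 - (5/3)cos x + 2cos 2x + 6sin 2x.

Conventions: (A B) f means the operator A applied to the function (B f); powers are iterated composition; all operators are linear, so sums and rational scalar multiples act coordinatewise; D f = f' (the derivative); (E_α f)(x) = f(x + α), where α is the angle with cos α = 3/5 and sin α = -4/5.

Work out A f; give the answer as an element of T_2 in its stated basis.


E_alpha f = 5/2 - cos x - (4/3)sin x - (158/25)cos 2x + (6/25)sin 2x
D f = (5/3)sin x + 12cos 2x - 4sin 2x
D D f = (5/3)cos x - 8cos 2x - 24sin 2x
(E_alpha + D D) f = 5/2 + (2/3)cos x - (4/3)sin x - (358/25)cos 2x - (594/25)sin 2x

the result is g(x) = 5/2 + (2/3)cos x - (4/3)sin x - (358/25)cos 2x - (594/25)sin 2x


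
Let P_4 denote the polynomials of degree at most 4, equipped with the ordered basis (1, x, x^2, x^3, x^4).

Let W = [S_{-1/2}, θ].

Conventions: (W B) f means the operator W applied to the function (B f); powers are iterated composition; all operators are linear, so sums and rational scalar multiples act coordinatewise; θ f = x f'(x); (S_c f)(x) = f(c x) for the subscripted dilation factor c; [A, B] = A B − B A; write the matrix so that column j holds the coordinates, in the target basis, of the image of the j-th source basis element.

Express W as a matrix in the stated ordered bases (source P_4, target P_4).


image of 1: 0
image of x: 0
image of x^2: 0
image of x^3: 0
image of x^4: 0
each image's coordinates form column j of the matrix

the matrix is [[0, 0, 0, 0, 0]; [0, 0, 0, 0, 0]; [0, 0, 0, 0, 0]; [0, 0, 0, 0, 0]; [0, 0, 0, 0, 0]] (rows listed top to bottom)


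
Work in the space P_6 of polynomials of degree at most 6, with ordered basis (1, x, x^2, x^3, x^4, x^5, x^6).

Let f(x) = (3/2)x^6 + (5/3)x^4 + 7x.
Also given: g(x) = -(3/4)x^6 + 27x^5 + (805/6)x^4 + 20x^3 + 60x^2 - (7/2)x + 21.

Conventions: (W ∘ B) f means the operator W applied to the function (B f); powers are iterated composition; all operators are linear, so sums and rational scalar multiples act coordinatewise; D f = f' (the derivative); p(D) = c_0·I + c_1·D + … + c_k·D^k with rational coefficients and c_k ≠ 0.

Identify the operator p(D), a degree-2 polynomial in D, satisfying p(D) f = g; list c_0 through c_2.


D^0 f = (3/2)x^6 + (5/3)x^4 + 7x
D^1 f = 9x^5 + (20/3)x^3 + 7
D^2 f = 45x^4 + 20x^2
matching coefficients of g against c_0 f + c_1 Df + … from the top degree down determines the c_i
solution: c_0 = -1/2, c_1 = 3, c_2 = 3

p(D) = -(1/2)·I + 3·D + 3·D^2, i.e. c_0 = -1/2, c_1 = 3, c_2 = 3


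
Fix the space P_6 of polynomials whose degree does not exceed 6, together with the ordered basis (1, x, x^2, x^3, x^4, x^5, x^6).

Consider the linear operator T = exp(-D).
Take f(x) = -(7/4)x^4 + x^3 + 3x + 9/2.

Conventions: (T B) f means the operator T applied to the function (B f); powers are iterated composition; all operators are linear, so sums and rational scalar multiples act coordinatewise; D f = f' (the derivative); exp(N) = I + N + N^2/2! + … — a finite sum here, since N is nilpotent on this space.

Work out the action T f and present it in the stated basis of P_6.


order-1 term: 7x^3 - 3x^2 - 3
order-2 term: -(21/2)x^2 + 3x
order-3 term: 7x - 1
order-4 term: -7/4
the series for exp(-D) f terminates at order 4
exp(-D) f = -(7/4)x^4 + 8x^3 - (27/2)x^2 + 13x - 5/4

g(x) = -(7/4)x^4 + 8x^3 - (27/2)x^2 + 13x - 5/4


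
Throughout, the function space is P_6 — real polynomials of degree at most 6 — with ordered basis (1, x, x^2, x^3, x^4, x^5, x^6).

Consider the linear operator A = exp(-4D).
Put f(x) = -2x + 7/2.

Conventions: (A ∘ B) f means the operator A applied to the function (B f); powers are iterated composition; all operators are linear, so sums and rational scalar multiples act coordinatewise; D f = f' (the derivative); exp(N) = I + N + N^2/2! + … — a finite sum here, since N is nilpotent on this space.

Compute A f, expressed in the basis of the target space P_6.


order-1 term: 8
the series for exp(-4D) f terminates at order 1
exp(-4D) f = -2x + 23/2

the result is g(x) = -2x + 23/2


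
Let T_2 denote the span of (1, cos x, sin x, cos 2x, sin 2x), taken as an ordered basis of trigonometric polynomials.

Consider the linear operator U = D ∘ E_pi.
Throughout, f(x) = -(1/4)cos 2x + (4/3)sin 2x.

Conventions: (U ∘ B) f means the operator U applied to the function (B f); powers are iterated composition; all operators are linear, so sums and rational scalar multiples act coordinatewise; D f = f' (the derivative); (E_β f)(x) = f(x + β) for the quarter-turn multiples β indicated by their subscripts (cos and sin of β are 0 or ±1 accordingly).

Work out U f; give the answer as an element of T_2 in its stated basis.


E_pi f = -(1/4)cos 2x + (4/3)sin 2x
D E_pi f = (8/3)cos 2x + (1/2)sin 2x

g(x) = (8/3)cos 2x + (1/2)sin 2x


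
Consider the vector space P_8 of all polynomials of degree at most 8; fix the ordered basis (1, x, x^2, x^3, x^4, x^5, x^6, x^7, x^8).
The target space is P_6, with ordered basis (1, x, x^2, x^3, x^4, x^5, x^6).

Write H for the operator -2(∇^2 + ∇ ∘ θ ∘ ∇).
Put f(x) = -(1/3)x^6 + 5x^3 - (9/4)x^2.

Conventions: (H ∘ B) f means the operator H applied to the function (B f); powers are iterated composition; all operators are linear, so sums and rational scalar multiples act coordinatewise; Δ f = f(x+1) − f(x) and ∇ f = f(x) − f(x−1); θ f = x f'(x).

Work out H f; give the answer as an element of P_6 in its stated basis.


g(x) = 120x^4 - 440x^3 + 700x^2 - 720x + 1000/3

∇ f = -2x^5 + 5x^4 - (20/3)x^3 + 20x^2 - (43/2)x + 91/12
∇ ∇ f = -10x^4 + 40x^3 - 70x^2 + 90x - 331/6
∇ f = -2x^5 + 5x^4 - (20/3)x^3 + 20x^2 - (43/2)x + 91/12
θ ∇ f = -10x^5 + 20x^4 - 20x^3 + 40x^2 - (43/2)x
∇ θ ∇ f = -50x^4 + 180x^3 - 280x^2 + 270x - 223/2
(∇^2 + ∇ ∘ θ ∘ ∇) f = -60x^4 + 220x^3 - 350x^2 + 360x - 500/3
(-2(∇^2 + ∇ ∘ θ ∘ ∇)) f = 120x^4 - 440x^3 + 700x^2 - 720x + 1000/3


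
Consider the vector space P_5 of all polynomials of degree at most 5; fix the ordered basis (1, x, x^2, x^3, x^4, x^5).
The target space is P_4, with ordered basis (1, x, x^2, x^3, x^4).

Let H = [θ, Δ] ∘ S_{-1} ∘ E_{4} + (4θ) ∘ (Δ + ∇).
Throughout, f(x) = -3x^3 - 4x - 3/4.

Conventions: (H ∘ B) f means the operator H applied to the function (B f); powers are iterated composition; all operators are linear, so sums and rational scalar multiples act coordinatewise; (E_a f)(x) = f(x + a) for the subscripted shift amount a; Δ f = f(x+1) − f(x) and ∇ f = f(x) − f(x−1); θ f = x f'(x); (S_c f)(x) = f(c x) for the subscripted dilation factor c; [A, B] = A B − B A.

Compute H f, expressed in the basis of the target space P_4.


the image equals g(x) = -153x^2 + 54x - 85

E_{4} f = -3x^3 - 36x^2 - 148x - 835/4
S_{-1} E_{4} f = 3x^3 - 36x^2 + 148x - 835/4
Δ (S_{-1} ∘ E_{4}) f = 9x^2 - 63x + 115
θ Δ (S_{-1} ∘ E_{4}) f = 18x^2 - 63x
θ (S_{-1} ∘ E_{4}) f = 9x^3 - 72x^2 + 148x
Δ θ (S_{-1} ∘ E_{4}) f = 27x^2 - 117x + 85
[θ, Δ] (S_{-1} ∘ E_{4}) f = -9x^2 + 54x - 85
Δ f = -9x^2 - 9x - 7
∇ f = -9x^2 + 9x - 7
(Δ + ∇) f = -18x^2 - 14
θ (Δ + ∇) f = -36x^2
(4θ) (Δ + ∇) f = -144x^2
([θ, Δ] ∘ S_{-1} ∘ E_{4} + (4θ) ∘ (Δ + ∇)) f = -153x^2 + 54x - 85


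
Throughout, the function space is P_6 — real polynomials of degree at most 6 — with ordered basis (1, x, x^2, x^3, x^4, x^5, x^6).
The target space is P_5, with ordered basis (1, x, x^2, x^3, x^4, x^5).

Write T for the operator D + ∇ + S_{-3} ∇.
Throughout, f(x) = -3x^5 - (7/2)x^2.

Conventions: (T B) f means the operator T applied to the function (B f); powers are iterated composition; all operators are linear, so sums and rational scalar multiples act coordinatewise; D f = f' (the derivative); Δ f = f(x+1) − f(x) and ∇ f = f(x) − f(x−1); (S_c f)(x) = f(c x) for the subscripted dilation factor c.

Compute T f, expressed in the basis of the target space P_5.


D f = -15x^4 - 7x
∇ f = -15x^4 + 30x^3 - 30x^2 + 8x + 1/2
∇ f = -15x^4 + 30x^3 - 30x^2 + 8x + 1/2
S_{-3} ∇ f = -1215x^4 - 810x^3 - 270x^2 - 24x + 1/2
(D + ∇ + S_{-3} ∇) f = -1245x^4 - 780x^3 - 300x^2 - 23x + 1

g(x) = -1245x^4 - 780x^3 - 300x^2 - 23x + 1


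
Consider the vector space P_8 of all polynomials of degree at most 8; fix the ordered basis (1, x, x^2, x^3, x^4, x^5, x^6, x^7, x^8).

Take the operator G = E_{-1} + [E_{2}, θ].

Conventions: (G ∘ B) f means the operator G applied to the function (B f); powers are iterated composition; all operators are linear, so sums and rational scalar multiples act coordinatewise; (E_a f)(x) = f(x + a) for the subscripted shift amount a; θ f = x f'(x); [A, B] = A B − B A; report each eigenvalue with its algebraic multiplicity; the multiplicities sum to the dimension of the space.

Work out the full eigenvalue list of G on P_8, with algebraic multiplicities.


λ = 1 (multiplicity 9)

image of 1: 1
image of x: x + 1
image of x^2: x^2 + 2x + 9
image of x^3: x^3 + 3x^2 + 27x + 23
image of x^4: x^4 + 4x^3 + 54x^2 + 92x + 65
image of x^5: x^5 + 5x^4 + 90x^3 + 230x^2 + 325x + 159
image of x^6: x^6 + 6x^5 + 135x^4 + 460x^3 + 975x^2 + 954x + 385
image of x^7: x^7 + 7x^6 + 189x^5 + 805x^4 + 2275x^3 + 3339x^2 + 2695x + 895
image of x^8: x^8 + 8x^7 + 252x^6 + 1288x^5 + 4550x^4 + 8904x^3 + 10780x^2 + 7160x + 2049
the matrix is upper triangular; its diagonal is (1, 1, 1, 1, 1, 1, 1, 1, 1)
for a triangular matrix the eigenvalues are the diagonal entries, with algebraic multiplicity their repetition count


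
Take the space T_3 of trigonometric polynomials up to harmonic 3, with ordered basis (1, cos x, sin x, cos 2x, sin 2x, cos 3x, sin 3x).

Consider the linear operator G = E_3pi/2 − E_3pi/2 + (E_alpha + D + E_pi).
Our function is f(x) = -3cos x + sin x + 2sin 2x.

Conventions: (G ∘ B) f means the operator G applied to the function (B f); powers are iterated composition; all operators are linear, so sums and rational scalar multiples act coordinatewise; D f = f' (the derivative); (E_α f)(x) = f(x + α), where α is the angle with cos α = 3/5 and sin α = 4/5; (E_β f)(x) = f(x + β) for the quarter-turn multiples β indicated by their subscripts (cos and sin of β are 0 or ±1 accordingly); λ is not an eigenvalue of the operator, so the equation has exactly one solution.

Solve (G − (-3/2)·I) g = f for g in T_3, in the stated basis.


write g with unknown coordinates in the stated basis and equate coefficients in (G − (-3/2)·I) g = f
solving from the highest basis element down gives g = -(102/89)cos x - (86/89)sin x - (16/37)cos 2x + (12/37)sin 2x
check: G g = -(114/89)cos x + (218/89)sin x + (24/37)cos 2x + (56/37)sin 2x
so G g − (-3/2)·g = -3cos x + sin x + 2sin 2x = f ✓

the result is g(x) = -(102/89)cos x - (86/89)sin x - (16/37)cos 2x + (12/37)sin 2x


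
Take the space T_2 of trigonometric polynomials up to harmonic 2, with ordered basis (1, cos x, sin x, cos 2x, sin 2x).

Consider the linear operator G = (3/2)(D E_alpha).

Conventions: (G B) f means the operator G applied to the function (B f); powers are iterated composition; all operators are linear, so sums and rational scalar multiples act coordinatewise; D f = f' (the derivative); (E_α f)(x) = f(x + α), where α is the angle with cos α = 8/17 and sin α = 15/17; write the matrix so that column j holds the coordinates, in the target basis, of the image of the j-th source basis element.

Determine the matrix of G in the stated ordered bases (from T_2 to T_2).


image of 1: 0
image of cos x: -(45/34)cos x - (12/17)sin x
image of sin x: (12/17)cos x - (45/34)sin x
image of cos 2x: -(720/289)cos 2x + (483/289)sin 2x
image of sin 2x: -(483/289)cos 2x - (720/289)sin 2x
each image's coordinates form column j of the matrix

the matrix is [[0, 0, 0, 0, 0]; [0, -45/34, 12/17, 0, 0]; [0, -12/17, -45/34, 0, 0]; [0, 0, 0, -720/289, -483/289]; [0, 0, 0, 483/289, -720/289]] (rows listed top to bottom)


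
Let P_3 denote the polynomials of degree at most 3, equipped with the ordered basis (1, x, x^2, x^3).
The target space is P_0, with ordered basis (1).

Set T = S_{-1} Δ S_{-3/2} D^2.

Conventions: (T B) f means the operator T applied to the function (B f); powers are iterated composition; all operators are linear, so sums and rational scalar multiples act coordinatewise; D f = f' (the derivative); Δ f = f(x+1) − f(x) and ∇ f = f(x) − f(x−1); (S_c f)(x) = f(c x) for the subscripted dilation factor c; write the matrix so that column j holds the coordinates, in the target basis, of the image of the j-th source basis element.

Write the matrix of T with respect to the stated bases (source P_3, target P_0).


image of 1: 0
image of x: 0
image of x^2: 0
image of x^3: -9
each image's coordinates form column j of the matrix

the matrix is [[0, 0, 0, -9]] (rows listed top to bottom)


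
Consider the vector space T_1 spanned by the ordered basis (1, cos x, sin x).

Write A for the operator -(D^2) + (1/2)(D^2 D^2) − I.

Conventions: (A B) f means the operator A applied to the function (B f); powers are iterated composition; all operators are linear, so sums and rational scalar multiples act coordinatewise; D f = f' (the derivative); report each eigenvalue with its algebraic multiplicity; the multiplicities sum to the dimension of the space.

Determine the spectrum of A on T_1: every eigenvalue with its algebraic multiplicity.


λ = -1 (multiplicity 1), λ = 1/2 (multiplicity 2)

image of 1: -1
image of cos x: (1/2)cos x
image of sin x: (1/2)sin x
the matrix is diagonal; its diagonal is (-1, 1/2, 1/2)
for a triangular matrix the eigenvalues are the diagonal entries, with algebraic multiplicity their repetition count


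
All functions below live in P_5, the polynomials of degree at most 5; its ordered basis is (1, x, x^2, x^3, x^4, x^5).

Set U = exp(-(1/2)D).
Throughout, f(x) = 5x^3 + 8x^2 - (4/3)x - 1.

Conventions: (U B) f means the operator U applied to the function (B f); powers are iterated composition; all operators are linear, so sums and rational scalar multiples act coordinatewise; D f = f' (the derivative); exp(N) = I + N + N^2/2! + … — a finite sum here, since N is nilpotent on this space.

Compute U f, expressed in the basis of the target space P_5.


order-1 term: -(15/2)x^2 - 8x + 2/3
order-2 term: (15/4)x + 2
order-3 term: -5/8
the series for exp(-(1/2)D) f terminates at order 3
exp(-(1/2)D) f = 5x^3 + (1/2)x^2 - (67/12)x + 25/24

g(x) = 5x^3 + (1/2)x^2 - (67/12)x + 25/24


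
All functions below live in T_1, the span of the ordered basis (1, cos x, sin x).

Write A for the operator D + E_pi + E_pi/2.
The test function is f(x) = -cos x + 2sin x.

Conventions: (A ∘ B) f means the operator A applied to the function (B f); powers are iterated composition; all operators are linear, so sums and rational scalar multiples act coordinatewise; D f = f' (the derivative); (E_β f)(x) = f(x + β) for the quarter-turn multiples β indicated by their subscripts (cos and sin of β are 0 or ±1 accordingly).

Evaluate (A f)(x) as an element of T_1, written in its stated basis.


D f = 2cos x + sin x
E_pi f = cos x - 2sin x
E_pi/2 f = 2cos x + sin x
(D + E_pi + E_pi/2) f = 5cos x

the result is g(x) = 5cos x


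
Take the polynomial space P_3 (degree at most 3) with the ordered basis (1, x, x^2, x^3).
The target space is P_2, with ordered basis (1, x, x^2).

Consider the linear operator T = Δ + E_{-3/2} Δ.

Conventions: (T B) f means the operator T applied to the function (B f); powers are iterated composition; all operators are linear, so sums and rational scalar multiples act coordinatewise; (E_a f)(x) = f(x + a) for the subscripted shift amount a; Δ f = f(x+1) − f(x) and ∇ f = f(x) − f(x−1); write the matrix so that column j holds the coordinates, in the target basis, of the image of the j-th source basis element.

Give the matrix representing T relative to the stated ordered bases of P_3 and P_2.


the matrix is [[0, 2, -1, 17/4]; [0, 0, 4, -3]; [0, 0, 0, 6]] (rows listed top to bottom)

image of 1: 0
image of x: 2
image of x^2: 4x - 1
image of x^3: 6x^2 - 3x + 17/4
each image's coordinates form column j of the matrix


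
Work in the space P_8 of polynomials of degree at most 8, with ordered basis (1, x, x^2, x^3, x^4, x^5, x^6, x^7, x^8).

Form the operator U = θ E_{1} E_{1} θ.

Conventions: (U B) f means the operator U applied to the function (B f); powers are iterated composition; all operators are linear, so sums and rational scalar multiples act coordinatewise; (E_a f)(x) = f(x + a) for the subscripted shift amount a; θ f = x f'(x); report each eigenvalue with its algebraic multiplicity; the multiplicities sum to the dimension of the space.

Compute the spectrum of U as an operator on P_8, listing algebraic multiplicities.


image of 1: 0
image of x: x
image of x^2: 4x^2 + 8x
image of x^3: 9x^3 + 36x^2 + 36x
image of x^4: 16x^4 + 96x^3 + 192x^2 + 128x
image of x^5: 25x^5 + 200x^4 + 600x^3 + 800x^2 + 400x
image of x^6: 36x^6 + 360x^5 + 1440x^4 + 2880x^3 + 2880x^2 + 1152x
image of x^7: 49x^7 + 588x^6 + 2940x^5 + 7840x^4 + 11760x^3 + 9408x^2 + 3136x
image of x^8: 64x^8 + 896x^7 + 5376x^6 + 17920x^5 + 35840x^4 + 43008x^3 + 28672x^2 + 8192x
the matrix is upper triangular; its diagonal is (0, 1, 4, 9, 16, 25, 36, 49, 64)
for a triangular matrix the eigenvalues are the diagonal entries, with algebraic multiplicity their repetition count

λ = 0 (multiplicity 1), λ = 1 (multiplicity 1), λ = 4 (multiplicity 1), λ = 9 (multiplicity 1), λ = 16 (multiplicity 1), λ = 25 (multiplicity 1), λ = 36 (multiplicity 1), λ = 49 (multiplicity 1), λ = 64 (multiplicity 1)


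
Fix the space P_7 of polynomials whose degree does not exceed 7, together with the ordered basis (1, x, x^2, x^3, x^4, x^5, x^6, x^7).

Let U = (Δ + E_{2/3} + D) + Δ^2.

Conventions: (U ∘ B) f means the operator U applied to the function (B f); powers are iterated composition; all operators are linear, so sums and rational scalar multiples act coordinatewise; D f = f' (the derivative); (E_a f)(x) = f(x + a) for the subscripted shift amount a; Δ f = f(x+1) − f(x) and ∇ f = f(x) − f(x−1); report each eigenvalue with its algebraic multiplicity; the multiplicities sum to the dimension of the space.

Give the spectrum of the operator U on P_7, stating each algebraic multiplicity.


image of 1: 1
image of x: x + 8/3
image of x^2: x^2 + (16/3)x + 31/9
image of x^3: x^3 + 8x^2 + (31/3)x + 197/27
image of x^4: x^4 + (32/3)x^3 + (62/3)x^2 + (788/27)x + 1231/81
image of x^5: x^5 + (40/3)x^4 + (310/9)x^3 + (1970/27)x^2 + (6155/81)x + 7565/243
image of x^6: x^6 + 16x^5 + (155/3)x^4 + (3940/27)x^3 + (6155/27)x^2 + (15130/81)x + 45991/729
image of x^7: x^7 + (56/3)x^6 + (217/3)x^5 + (6895/27)x^4 + (43085/81)x^3 + (52955/81)x^2 + (321937/729)x + 277877/2187
the matrix is upper triangular; its diagonal is (1, 1, 1, 1, 1, 1, 1, 1)
for a triangular matrix the eigenvalues are the diagonal entries, with algebraic multiplicity their repetition count

λ = 1 (multiplicity 8)


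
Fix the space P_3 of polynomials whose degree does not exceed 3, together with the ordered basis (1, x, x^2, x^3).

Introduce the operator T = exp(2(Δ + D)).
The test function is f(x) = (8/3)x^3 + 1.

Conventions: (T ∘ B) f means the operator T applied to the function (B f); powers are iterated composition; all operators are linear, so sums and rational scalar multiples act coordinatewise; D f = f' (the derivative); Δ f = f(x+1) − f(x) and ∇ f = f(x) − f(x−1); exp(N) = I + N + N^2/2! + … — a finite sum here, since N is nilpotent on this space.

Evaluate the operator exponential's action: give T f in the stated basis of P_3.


the image equals g(x) = (8/3)x^3 + 32x^2 + 144x + 241

order-1 term: 32x^2 + 16x + 16/3
order-2 term: 128x + 64
order-3 term: 512/3
the series for exp(2(Δ + D)) f terminates at order 3
exp(2(Δ + D)) f = (8/3)x^3 + 32x^2 + 144x + 241


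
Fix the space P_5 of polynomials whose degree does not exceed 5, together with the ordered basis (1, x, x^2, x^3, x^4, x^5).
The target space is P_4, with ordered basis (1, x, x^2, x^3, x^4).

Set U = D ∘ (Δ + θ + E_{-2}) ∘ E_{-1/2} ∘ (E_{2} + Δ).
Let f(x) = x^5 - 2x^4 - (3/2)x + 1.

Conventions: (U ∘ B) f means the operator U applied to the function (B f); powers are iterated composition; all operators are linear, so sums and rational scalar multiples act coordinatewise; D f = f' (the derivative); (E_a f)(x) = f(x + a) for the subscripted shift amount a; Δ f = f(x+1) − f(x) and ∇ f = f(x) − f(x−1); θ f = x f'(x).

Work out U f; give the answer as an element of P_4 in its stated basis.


E_{2} f = x^5 + 8x^4 + 24x^3 + 32x^2 + (29/2)x - 2
Δ f = 5x^4 + 2x^3 - 2x^2 - 3x - 5/2
(E_{2} + Δ) f = x^5 + 13x^4 + 26x^3 + 30x^2 + (23/2)x - 9/2
E_{-1/2} (E_{2} + Δ) f = x^5 + (21/2)x^4 + (5/2)x^3 + (37/4)x^2 - (83/16)x - 167/32
Δ E_{-1/2} (E_{2} + Δ) f = 5x^4 + 52x^3 + (161/2)x^2 + 73x + 289/16
θ E_{-1/2} (E_{2} + Δ) f = 5x^5 + 42x^4 + (15/2)x^3 + (37/2)x^2 - (83/16)x
E_{-2} E_{-1/2} (E_{2} + Δ) f = x^5 + (1/2)x^4 - (83/2)x^3 + (665/4)x^2 - (4291/16)x + 5061/32
(Δ + θ + E_{-2}) E_{-1/2} (E_{2} + Δ) f = 6x^5 + (95/2)x^4 + 18x^3 + (1061/4)x^2 - (1603/8)x + 5639/32
D (Δ + θ + E_{-2}) E_{-1/2} (E_{2} + Δ) f = 30x^4 + 190x^3 + 54x^2 + (1061/2)x - 1603/8

the result is g(x) = 30x^4 + 190x^3 + 54x^2 + (1061/2)x - 1603/8
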